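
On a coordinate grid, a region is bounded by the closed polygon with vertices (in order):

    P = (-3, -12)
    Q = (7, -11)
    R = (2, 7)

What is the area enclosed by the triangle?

Apply the shoelace (surveyor's) formula: 2A = Σ (x_i·y_{i+1} − x_{i+1}·y_i), indices taken mod 3.
P→Q: (-3)(-11) − (7)(-12) = 117
Q→R: (7)(7) − (2)(-11) = 71
R→P: (2)(-12) − (-3)(7) = -3
Σ = 185
Area = |Σ|/2 = 92.5.

92.5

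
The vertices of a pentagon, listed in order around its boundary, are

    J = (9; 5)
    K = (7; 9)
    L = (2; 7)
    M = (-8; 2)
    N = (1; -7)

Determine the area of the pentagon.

129.5

Cross-terms: 46, 31, 60, 54, 68  ⇒  Σ = 259
Area = |Σ|/2 = 129.5.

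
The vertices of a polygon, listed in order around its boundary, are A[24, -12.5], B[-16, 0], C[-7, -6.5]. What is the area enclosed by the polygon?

Apply the shoelace formula: 2A = Σ (x_i·y_{i+1} − x_{i+1}·y_i), indices taken mod 3.
Σ = (-200) + (104) + (243.5) = 147.5
Area = |Σ|/2 = 73.75.

73.75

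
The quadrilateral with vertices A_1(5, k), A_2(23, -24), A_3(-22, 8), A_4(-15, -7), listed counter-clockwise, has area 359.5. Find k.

-23

Write out the shoelace sum; only the two edges meeting at A_1 involve k:
2·Area = [((-15)·k − 5·(-7)) + (5·(-24) − 23·k)] + -70
       = -38·k + -155 = 719
⇒ k = -23.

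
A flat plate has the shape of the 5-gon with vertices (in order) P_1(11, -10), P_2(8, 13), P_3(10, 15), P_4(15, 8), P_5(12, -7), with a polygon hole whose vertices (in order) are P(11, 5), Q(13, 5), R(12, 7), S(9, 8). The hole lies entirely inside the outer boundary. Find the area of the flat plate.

82.5

Outer boundary:
Cross-terms: 223, -10, -145, -201, -43  ⇒  Σ = -176
Area = |Σ|/2 = 88.
Hole:
Σ = (-10) + (31) + (33) + (-43) = 11
Area = |Σ|/2 = 5.5.
Net area = 88 − 5.5 = 82.5.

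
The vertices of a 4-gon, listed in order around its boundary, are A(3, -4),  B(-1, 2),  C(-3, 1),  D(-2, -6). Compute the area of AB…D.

Apply the shoelace (surveyor's) formula: 2A = Σ (x_i·y_{i+1} − x_{i+1}·y_i), indices taken mod 4.
Σ = (2) + (5) + (20) + (26) = 53
Area = |Σ|/2 = 26.5.

26.5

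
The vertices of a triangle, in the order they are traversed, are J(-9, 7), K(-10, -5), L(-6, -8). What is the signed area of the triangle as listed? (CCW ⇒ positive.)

J→K: (-9)(-5) − (-10)(7) = 115
K→L: (-10)(-8) − (-6)(-5) = 50
L→J: (-6)(7) − (-9)(-8) = -114
Σ = 51
Signed area = Σ/2 = 25.5 (positive ⇒ counter-clockwise traversal).

25.5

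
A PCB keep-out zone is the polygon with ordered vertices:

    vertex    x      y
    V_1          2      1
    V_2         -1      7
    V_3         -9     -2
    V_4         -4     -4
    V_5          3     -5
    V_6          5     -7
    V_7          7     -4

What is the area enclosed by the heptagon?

94

Apply the surveyor's formula: 2A = Σ (x_i·y_{i+1} − x_{i+1}·y_i), indices taken mod 7.
V_1→V_2: (2)(7) − (-1)(1) = 15
V_2→V_3: (-1)(-2) − (-9)(7) = 65
V_3→V_4: (-9)(-4) − (-4)(-2) = 28
V_4→V_5: (-4)(-5) − (3)(-4) = 32
V_5→V_6: (3)(-7) − (5)(-5) = 4
V_6→V_7: (5)(-4) − (7)(-7) = 29
V_7→V_1: (7)(1) − (2)(-4) = 15
Σ = 188
Area = |Σ|/2 = 94.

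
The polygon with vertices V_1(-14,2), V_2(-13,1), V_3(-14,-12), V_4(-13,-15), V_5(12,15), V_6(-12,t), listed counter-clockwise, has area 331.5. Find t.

11

Write out the shoelace sum; only the two edges meeting at V_6 involve t:
2·Area = [(12·t − (-12)·15) + ((-12)·2 − (-14)·t)] + 221
       = 26·t + 377 = 663
⇒ t = 11.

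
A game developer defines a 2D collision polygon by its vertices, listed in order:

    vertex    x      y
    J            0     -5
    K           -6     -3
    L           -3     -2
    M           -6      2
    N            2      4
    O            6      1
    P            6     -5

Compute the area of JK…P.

80.5

Σ = (-30) + (3) + (-18) + (-28) + (-22) + (-36) + (-30) = -161
Area = |Σ|/2 = 80.5.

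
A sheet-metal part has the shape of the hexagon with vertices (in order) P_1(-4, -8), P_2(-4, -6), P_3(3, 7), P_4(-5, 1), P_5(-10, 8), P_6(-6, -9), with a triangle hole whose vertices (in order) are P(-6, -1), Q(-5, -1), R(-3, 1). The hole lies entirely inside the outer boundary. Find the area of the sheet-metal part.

69

Outer boundary:
Apply the surveyor's formula: 2A = Σ (x_i·y_{i+1} − x_{i+1}·y_i), indices taken mod 6.
P_1→P_2: (-4)(-6) − (-4)(-8) = -8
P_2→P_3: (-4)(7) − (3)(-6) = -10
P_3→P_4: (3)(1) − (-5)(7) = 38
P_4→P_5: (-5)(8) − (-10)(1) = -30
P_5→P_6: (-10)(-9) − (-6)(8) = 138
P_6→P_1: (-6)(-8) − (-4)(-9) = 12
Σ = 140
Area = |Σ|/2 = 70.
Hole:
Apply Gauss's area formula: 2A = Σ (x_i·y_{i+1} − x_{i+1}·y_i), indices taken mod 3.
Σ = (1) + (-8) + (9) = 2
Area = |Σ|/2 = 1.
Net area = 70 − 1 = 69.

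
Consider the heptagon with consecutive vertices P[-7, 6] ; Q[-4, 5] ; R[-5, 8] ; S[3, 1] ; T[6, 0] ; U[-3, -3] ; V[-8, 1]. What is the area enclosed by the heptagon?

Apply Gauss's area formula: 2A = Σ (x_i·y_{i+1} − x_{i+1}·y_i), indices taken mod 7.
Cross-terms: -11, -7, -29, -6, -18, -27, -41  ⇒  Σ = -139
Area = |Σ|/2 = 69.5.

69.5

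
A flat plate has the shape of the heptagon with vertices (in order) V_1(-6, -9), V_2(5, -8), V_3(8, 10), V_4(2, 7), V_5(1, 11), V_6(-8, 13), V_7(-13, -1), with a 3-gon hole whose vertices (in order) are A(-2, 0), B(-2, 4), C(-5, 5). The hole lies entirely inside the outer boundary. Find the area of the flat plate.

317.5

Outer boundary:
Apply Gauss's area formula: 2A = Σ (x_i·y_{i+1} − x_{i+1}·y_i), indices taken mod 7.
V_1→V_2: (-6)(-8) − (5)(-9) = 93
V_2→V_3: (5)(10) − (8)(-8) = 114
V_3→V_4: (8)(7) − (2)(10) = 36
V_4→V_5: (2)(11) − (1)(7) = 15
V_5→V_6: (1)(13) − (-8)(11) = 101
V_6→V_7: (-8)(-1) − (-13)(13) = 177
V_7→V_1: (-13)(-9) − (-6)(-1) = 111
Σ = 647
Area = |Σ|/2 = 323.5.
Hole:
Apply the shoelace (surveyor's) formula: 2A = Σ (x_i·y_{i+1} − x_{i+1}·y_i), indices taken mod 3.
Σ = (-8) + (10) + (10) = 12
Area = |Σ|/2 = 6.
Net area = 323.5 − 6 = 317.5.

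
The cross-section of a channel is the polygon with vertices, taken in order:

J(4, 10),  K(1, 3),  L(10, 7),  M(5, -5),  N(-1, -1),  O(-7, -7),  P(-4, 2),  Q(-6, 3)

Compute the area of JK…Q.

Apply Gauss's area formula: 2A = Σ (x_i·y_{i+1} − x_{i+1}·y_i), indices taken mod 8.
Σ = (2) + (-23) + (-85) + (-10) + (0) + (-42) + (0) + (-72) = -230
Area = |Σ|/2 = 115.

115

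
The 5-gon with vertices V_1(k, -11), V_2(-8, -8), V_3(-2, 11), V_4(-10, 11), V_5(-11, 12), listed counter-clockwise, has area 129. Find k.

The doubled signed area Σ (x_i y_{i+1} − x_{i+1} y_i) is linear in k.
With k=0 it equals 18; the coefficient of k is -20 (from the two edges through V_1).
So -20·k + 18 = 2·129 = 258 ⇒ k = -12.

-12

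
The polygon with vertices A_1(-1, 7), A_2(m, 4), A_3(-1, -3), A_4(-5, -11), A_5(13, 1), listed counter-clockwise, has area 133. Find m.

-4

The doubled signed area Σ (x_i y_{i+1} − x_{i+1} y_i) is linear in m.
With m=0 it equals 226; the coefficient of m is -10 (from the two edges through A_2).
So -10·m + 226 = 2·133 = 266 ⇒ m = -4.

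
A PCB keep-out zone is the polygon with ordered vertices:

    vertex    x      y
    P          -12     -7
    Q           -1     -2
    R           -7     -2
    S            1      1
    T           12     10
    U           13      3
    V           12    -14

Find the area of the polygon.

283

Apply Gauss's area formula: 2A = Σ (x_i·y_{i+1} − x_{i+1}·y_i), indices taken mod 7.
Σ = (17) + (-12) + (-5) + (-2) + (-94) + (-218) + (-252) = -566
Area = |Σ|/2 = 283.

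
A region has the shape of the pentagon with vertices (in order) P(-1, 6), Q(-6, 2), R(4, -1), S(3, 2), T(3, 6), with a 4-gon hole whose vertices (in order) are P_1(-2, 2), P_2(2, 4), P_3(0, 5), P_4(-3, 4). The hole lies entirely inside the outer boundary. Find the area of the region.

32

Outer boundary:
Apply the shoelace formula: 2A = Σ (x_i·y_{i+1} − x_{i+1}·y_i), indices taken mod 5.
Cross-terms: 34, -2, 11, 12, 24  ⇒  Σ = 79
Area = |Σ|/2 = 39.5.
Hole:
Σ = (-12) + (10) + (15) + (2) = 15
Area = |Σ|/2 = 7.5.
Net area = 39.5 − 7.5 = 32.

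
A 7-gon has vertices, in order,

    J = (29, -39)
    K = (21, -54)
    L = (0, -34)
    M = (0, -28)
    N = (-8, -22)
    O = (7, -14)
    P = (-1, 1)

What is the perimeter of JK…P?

146

|JK| = √((-8)² + (-15)²) = √289 = 17
|KL| = √((-21)² + (20)²) = √841 = 29
|LM| = √((0)² + (6)²) = √36 = 6
|MN| = √((-8)² + (6)²) = √100 = 10
|NO| = √((15)² + (8)²) = √289 = 17
|OP| = √((-8)² + (15)²) = √289 = 17
|PJ| = √((30)² + (-40)²) = √2500 = 50
Perimeter = 17 + 29 + 6 + 10 + 17 + 17 + 50 = 146.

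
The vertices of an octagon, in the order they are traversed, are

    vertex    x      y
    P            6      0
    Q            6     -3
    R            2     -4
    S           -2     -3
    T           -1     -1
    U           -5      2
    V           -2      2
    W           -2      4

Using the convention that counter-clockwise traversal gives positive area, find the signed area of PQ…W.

-46

Σ = (-18) + (-18) + (-14) + (-1) + (-7) + (-6) + (-4) + (-24) = -92
Signed area = Σ/2 = -46 (negative ⇒ clockwise traversal).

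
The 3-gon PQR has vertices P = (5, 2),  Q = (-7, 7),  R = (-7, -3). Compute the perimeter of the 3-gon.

36

|PQ| = √((-12)² + (5)²) = √169 = 13
|QR| = √((0)² + (-10)²) = √100 = 10
|RP| = √((12)² + (5)²) = √169 = 13
Perimeter = 13 + 10 + 13 = 36.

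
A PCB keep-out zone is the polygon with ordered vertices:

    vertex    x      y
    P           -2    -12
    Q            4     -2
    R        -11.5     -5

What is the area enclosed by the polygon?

P→Q: (-2)(-2) − (4)(-12) = 52
Q→R: (4)(-5) − (-11.5)(-2) = -43
R→P: (-11.5)(-12) − (-2)(-5) = 128
Σ = 137
Area = |Σ|/2 = 68.5.

68.5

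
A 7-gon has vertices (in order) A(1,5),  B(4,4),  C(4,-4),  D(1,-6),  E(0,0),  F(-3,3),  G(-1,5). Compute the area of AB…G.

Σ = (-16) + (-32) + (-20) + (0) + (0) + (-12) + (-10) = -90
Area = |Σ|/2 = 45.

45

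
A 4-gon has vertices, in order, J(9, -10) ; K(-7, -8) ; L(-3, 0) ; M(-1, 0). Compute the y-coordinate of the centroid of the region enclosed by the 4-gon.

-662/117

Apply the shoelace formula. First the cross-terms c_i = x_i·y_{i+1} − x_{i+1}·y_i:
  -142, -24, 0, 10  ⇒  2A = -156, A = -78.
Then Σ (y_i + y_{i+1})·c_i = 2648, so ȳ = 2648 / (6·(-78)) = -662/117.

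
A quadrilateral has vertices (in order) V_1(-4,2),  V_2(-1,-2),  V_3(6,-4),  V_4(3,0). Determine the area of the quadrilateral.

Cross-terms: 10, 16, 12, 6  ⇒  Σ = 44
Area = |Σ|/2 = 22.

22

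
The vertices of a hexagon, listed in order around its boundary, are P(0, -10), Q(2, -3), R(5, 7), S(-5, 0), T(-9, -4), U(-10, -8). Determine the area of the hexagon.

Cross-terms: 20, 29, 35, 20, 32, 100  ⇒  Σ = 236
Area = |Σ|/2 = 118.

118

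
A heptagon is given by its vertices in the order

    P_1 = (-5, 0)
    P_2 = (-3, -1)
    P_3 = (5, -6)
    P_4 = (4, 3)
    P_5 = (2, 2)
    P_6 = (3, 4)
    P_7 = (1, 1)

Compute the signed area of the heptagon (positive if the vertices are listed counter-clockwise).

37.5

P_1→P_2: (-5)(-1) − (-3)(0) = 5
P_2→P_3: (-3)(-6) − (5)(-1) = 23
P_3→P_4: (5)(3) − (4)(-6) = 39
P_4→P_5: (4)(2) − (2)(3) = 2
P_5→P_6: (2)(4) − (3)(2) = 2
P_6→P_7: (3)(1) − (1)(4) = -1
P_7→P_1: (1)(0) − (-5)(1) = 5
Σ = 75
Signed area = Σ/2 = 37.5 (positive ⇒ counter-clockwise traversal).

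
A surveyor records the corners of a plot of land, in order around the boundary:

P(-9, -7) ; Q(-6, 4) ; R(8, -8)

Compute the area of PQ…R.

Apply the surveyor's formula: 2A = Σ (x_i·y_{i+1} − x_{i+1}·y_i), indices taken mod 3.
Cross-terms: -78, 16, -128  ⇒  Σ = -190
Area = |Σ|/2 = 95.

95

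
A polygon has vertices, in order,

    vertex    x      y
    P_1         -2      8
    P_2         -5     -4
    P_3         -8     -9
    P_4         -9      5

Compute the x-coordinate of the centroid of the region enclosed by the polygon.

Apply the shoelace formula. First the cross-terms c_i = x_i·y_{i+1} − x_{i+1}·y_i:
  48, 13, -121, -62  ⇒  2A = -122, A = -61.
Then Σ (x_i + x_{i+1})·c_i = 2234, so x̄ = 2234 / (6·(-61)) = -1117/183.

-1117/183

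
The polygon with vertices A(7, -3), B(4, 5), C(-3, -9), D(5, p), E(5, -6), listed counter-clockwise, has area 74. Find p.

-10

The doubled signed area Σ (x_i y_{i+1} − x_{i+1} y_i) is linear in p.
With p=0 it equals 68; the coefficient of p is -8 (from the two edges through D).
So -8·p + 68 = 2·74 = 148 ⇒ p = -10.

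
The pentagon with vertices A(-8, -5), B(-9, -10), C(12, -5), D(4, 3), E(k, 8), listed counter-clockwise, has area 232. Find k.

Write out the shoelace sum; only the two edges meeting at E involve k:
2·Area = [(4·8 − k·3) + (k·(-5) − (-8)·8)] + 256
       = -8·k + 352 = 464
⇒ k = -14.

-14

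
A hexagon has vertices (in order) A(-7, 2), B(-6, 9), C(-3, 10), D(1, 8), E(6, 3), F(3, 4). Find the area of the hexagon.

57

Σ = (-51) + (-33) + (-34) + (-45) + (15) + (34) = -114
Area = |Σ|/2 = 57.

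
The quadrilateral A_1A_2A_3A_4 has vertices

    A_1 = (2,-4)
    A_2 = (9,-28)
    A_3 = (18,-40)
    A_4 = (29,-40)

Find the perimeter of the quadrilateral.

96

|A_1A_2| = √((7)² + (-24)²) = √625 = 25
|A_2A_3| = √((9)² + (-12)²) = √225 = 15
|A_3A_4| = √((11)² + (0)²) = √121 = 11
|A_4A_1| = √((-27)² + (36)²) = √2025 = 45
Perimeter = 25 + 15 + 11 + 45 = 96.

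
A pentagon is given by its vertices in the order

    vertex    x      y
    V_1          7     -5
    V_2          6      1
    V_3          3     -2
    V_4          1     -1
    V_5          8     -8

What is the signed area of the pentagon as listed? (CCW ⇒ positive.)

Σ = (37) + (-15) + (-1) + (0) + (16) = 37
Signed area = Σ/2 = 18.5 (positive ⇒ counter-clockwise traversal).

18.5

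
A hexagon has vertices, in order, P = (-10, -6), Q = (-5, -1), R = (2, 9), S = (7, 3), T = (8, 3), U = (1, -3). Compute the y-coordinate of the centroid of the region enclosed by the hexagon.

97/93

Apply the surveyor's formula. First the cross-terms c_i = x_i·y_{i+1} − x_{i+1}·y_i:
  -20, -43, -57, -3, -27, -36  ⇒  2A = -186, A = -93.
Then Σ (y_i + y_{i+1})·c_i = -582, so ȳ = -582 / (6·(-93)) = 97/93.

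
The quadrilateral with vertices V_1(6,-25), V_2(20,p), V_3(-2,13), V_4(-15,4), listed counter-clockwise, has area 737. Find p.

Write out the shoelace sum; only the two edges meeting at V_2 involve p:
2·Area = [(6·p − 20·(-25)) + (20·13 − (-2)·p)] + 538
       = 8·p + 1298 = 1474
⇒ p = 22.

22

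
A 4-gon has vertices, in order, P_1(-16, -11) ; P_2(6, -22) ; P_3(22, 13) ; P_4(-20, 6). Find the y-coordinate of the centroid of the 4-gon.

-541/211

Apply the shoelace (surveyor's) formula. First the cross-terms c_i = x_i·y_{i+1} − x_{i+1}·y_i:
  418, 562, 392, 316  ⇒  2A = 1688, A = 844.
Then Σ (y_i + y_{i+1})·c_i = -12984, so ȳ = -12984 / (6·844) = -541/211.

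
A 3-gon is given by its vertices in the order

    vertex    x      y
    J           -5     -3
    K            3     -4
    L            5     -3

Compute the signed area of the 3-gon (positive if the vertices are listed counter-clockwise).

5

Σ = (29) + (11) + (-30) = 10
Signed area = Σ/2 = 5 (positive ⇒ counter-clockwise traversal).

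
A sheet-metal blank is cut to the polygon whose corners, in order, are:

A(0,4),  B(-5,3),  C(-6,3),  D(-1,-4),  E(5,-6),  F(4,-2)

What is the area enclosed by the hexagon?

Apply the shoelace formula: 2A = Σ (x_i·y_{i+1} − x_{i+1}·y_i), indices taken mod 6.
Σ = (20) + (3) + (27) + (26) + (14) + (16) = 106
Area = |Σ|/2 = 53.

53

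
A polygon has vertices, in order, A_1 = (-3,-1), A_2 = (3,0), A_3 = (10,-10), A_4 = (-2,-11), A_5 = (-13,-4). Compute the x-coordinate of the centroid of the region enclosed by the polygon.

-193/291

Apply the shoelace formula. First the cross-terms c_i = x_i·y_{i+1} − x_{i+1}·y_i:
  3, -30, -130, -135, 1  ⇒  2A = -291, A = -145.5.
Then Σ (x_i + x_{i+1})·c_i = 579, so x̄ = 579 / (6·(-145.5)) = -193/291.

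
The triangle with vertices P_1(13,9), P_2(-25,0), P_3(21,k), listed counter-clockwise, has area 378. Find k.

-9

The doubled signed area Σ (x_i y_{i+1} − x_{i+1} y_i) is linear in k.
With k=0 it equals 414; the coefficient of k is -38 (from the two edges through P_3).
So -38·k + 414 = 2·378 = 756 ⇒ k = -9.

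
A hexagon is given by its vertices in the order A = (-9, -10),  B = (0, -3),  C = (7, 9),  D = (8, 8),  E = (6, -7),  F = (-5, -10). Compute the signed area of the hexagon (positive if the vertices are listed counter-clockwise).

Σ = (27) + (21) + (-16) + (-104) + (-95) + (-40) = -207
Signed area = Σ/2 = -103.5 (negative ⇒ clockwise traversal).

-103.5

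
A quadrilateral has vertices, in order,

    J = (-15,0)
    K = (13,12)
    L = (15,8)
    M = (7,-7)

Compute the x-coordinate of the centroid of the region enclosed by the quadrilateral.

Apply Gauss's area formula. First the cross-terms c_i = x_i·y_{i+1} − x_{i+1}·y_i:
  -180, -76, -161, -105  ⇒  2A = -522, A = -261.
Then Σ (x_i + x_{i+1})·c_i = -4470, so x̄ = -4470 / (6·(-261)) = 745/261.

745/261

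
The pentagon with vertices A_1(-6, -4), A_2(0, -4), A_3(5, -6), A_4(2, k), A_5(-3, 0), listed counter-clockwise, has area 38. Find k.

1

The doubled signed area Σ (x_i y_{i+1} − x_{i+1} y_i) is linear in k.
With k=0 it equals 68; the coefficient of k is 8 (from the two edges through A_4).
So 8·k + 68 = 2·38 = 76 ⇒ k = 1.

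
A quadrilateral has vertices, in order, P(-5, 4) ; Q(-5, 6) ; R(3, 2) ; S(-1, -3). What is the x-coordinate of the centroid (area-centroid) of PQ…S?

-4/3

Apply Gauss's area formula. First the cross-terms c_i = x_i·y_{i+1} − x_{i+1}·y_i:
  -10, -28, -7, -19  ⇒  2A = -64, A = -32.
Then Σ (x_i + x_{i+1})·c_i = 256, so x̄ = 256 / (6·(-32)) = -4/3.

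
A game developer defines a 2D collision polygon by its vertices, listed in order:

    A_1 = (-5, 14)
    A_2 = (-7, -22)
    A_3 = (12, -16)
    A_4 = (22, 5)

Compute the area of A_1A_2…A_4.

664.5

Apply Gauss's area formula: 2A = Σ (x_i·y_{i+1} − x_{i+1}·y_i), indices taken mod 4.
Cross-terms: 208, 376, 412, 333  ⇒  Σ = 1329
Area = |Σ|/2 = 664.5.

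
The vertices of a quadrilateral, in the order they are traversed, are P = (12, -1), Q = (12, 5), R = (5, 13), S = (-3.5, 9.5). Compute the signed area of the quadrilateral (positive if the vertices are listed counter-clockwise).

Apply Gauss's area formula: 2A = Σ (x_i·y_{i+1} − x_{i+1}·y_i), indices taken mod 4.
Σ = (72) + (131) + (93) + (-110.5) = 185.5
Signed area = Σ/2 = 92.75 (positive ⇒ counter-clockwise traversal).

92.75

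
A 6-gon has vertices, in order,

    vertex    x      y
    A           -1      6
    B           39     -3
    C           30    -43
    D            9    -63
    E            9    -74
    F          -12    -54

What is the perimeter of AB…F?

|AB| = √((40)² + (-9)²) = √1681 = 41
|BC| = √((-9)² + (-40)²) = √1681 = 41
|CD| = √((-21)² + (-20)²) = √841 = 29
|DE| = √((0)² + (-11)²) = √121 = 11
|EF| = √((-21)² + (20)²) = √841 = 29
|FA| = √((11)² + (60)²) = √3721 = 61
Perimeter = 41 + 41 + 29 + 11 + 29 + 61 = 212.

212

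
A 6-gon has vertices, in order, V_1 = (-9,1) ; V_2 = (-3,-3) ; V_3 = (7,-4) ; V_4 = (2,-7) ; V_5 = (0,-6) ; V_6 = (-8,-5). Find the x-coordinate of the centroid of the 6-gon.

Apply the shoelace (surveyor's) formula. First the cross-terms c_i = x_i·y_{i+1} − x_{i+1}·y_i:
  30, 33, -41, -12, -48, -53  ⇒  2A = -91, A = -45.5.
Then Σ (x_i + x_{i+1})·c_i = 664, so x̄ = 664 / (6·(-45.5)) = -664/273.

-664/273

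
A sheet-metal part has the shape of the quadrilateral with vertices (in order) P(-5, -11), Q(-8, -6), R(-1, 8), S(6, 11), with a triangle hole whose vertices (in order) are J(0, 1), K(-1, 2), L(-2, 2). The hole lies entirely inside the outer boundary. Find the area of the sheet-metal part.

Outer boundary:
Cross-terms: -58, -70, -59, -11  ⇒  Σ = -198
Area = |Σ|/2 = 99.
Hole:
J→K: (0)(2) − (-1)(1) = 1
K→L: (-1)(2) − (-2)(2) = 2
L→J: (-2)(1) − (0)(2) = -2
Σ = 1
Area = |Σ|/2 = 0.5.
Net area = 99 − 0.5 = 98.5.

98.5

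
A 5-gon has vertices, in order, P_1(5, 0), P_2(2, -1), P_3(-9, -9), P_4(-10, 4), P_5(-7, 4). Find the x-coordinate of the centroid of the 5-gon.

-1396/285

Apply the shoelace formula. First the cross-terms c_i = x_i·y_{i+1} − x_{i+1}·y_i:
  -5, -27, -126, -12, -20  ⇒  2A = -190, A = -95.
Then Σ (x_i + x_{i+1})·c_i = 2792, so x̄ = 2792 / (6·(-95)) = -1396/285.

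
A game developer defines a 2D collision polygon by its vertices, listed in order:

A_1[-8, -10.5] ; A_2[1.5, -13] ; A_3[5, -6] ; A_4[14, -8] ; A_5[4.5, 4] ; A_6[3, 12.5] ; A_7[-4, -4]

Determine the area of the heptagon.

Apply the shoelace formula: 2A = Σ (x_i·y_{i+1} − x_{i+1}·y_i), indices taken mod 7.
A_1→A_2: (-8)(-13) − (1.5)(-10.5) = 119.75
A_2→A_3: (1.5)(-6) − (5)(-13) = 56
A_3→A_4: (5)(-8) − (14)(-6) = 44
A_4→A_5: (14)(4) − (4.5)(-8) = 92
A_5→A_6: (4.5)(12.5) − (3)(4) = 44.25
A_6→A_7: (3)(-4) − (-4)(12.5) = 38
A_7→A_1: (-4)(-10.5) − (-8)(-4) = 10
Σ = 404
Area = |Σ|/2 = 202.

202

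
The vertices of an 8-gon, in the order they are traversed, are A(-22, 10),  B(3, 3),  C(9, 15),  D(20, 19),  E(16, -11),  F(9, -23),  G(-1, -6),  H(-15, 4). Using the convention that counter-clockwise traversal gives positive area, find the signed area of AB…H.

-616.5

A→B: (-22)(3) − (3)(10) = -96
B→C: (3)(15) − (9)(3) = 18
C→D: (9)(19) − (20)(15) = -129
D→E: (20)(-11) − (16)(19) = -524
E→F: (16)(-23) − (9)(-11) = -269
F→G: (9)(-6) − (-1)(-23) = -77
G→H: (-1)(4) − (-15)(-6) = -94
H→A: (-15)(10) − (-22)(4) = -62
Σ = -1233
Signed area = Σ/2 = -616.5 (negative ⇒ clockwise traversal).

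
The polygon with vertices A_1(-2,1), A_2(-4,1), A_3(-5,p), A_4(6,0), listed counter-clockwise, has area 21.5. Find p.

-3

Write out the shoelace sum; only the two edges meeting at A_3 involve p:
2·Area = [((-4)·p − (-5)·1) + ((-5)·0 − 6·p)] + 8
       = -10·p + 13 = 43
⇒ p = -3.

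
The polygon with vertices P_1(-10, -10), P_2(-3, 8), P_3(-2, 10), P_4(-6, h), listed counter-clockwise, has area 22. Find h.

Write out the shoelace sum; only the two edges meeting at P_4 involve h:
2·Area = [((-2)·h − (-6)·10) + ((-6)·(-10) − (-10)·h)] + -124
       = 8·h + -4 = 44
⇒ h = 6.

6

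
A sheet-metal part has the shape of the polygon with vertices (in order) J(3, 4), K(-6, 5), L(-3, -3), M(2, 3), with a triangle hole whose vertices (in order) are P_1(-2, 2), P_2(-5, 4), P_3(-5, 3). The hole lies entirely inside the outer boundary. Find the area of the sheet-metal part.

32.5

Outer boundary:
Apply the shoelace (surveyor's) formula: 2A = Σ (x_i·y_{i+1} − x_{i+1}·y_i), indices taken mod 4.
Cross-terms: 39, 33, -3, -1  ⇒  Σ = 68
Area = |Σ|/2 = 34.
Hole:
Apply the shoelace formula: 2A = Σ (x_i·y_{i+1} − x_{i+1}·y_i), indices taken mod 3.
P_1→P_2: (-2)(4) − (-5)(2) = 2
P_2→P_3: (-5)(3) − (-5)(4) = 5
P_3→P_1: (-5)(2) − (-2)(3) = -4
Σ = 3
Area = |Σ|/2 = 1.5.
Net area = 34 − 1.5 = 32.5.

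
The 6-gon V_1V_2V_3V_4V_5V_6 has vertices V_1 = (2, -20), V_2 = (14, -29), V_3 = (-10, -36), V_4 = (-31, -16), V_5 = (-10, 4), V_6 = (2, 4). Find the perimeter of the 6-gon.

|V_1V_2| = √((12)² + (-9)²) = √225 = 15
|V_2V_3| = √((-24)² + (-7)²) = √625 = 25
|V_3V_4| = √((-21)² + (20)²) = √841 = 29
|V_4V_5| = √((21)² + (20)²) = √841 = 29
|V_5V_6| = √((12)² + (0)²) = √144 = 12
|V_6V_1| = √((0)² + (-24)²) = √576 = 24
Perimeter = 15 + 25 + 29 + 29 + 12 + 24 = 134.

134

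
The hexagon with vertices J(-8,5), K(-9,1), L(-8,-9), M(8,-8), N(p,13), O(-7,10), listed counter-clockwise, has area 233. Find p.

The doubled signed area Σ (x_i y_{i+1} − x_{i+1} y_i) is linear in p.
With p=0 it equals 502; the coefficient of p is 18 (from the two edges through N).
So 18·p + 502 = 2·233 = 466 ⇒ p = -2.

-2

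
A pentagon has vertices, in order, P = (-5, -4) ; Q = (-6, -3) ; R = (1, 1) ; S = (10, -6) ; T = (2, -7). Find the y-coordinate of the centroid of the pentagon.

Apply the surveyor's formula. First the cross-terms c_i = x_i·y_{i+1} − x_{i+1}·y_i:
  -9, -3, -16, -58, -43  ⇒  2A = -129, A = -64.5.
Then Σ (y_i + y_{i+1})·c_i = 1376, so ȳ = 1376 / (6·(-64.5)) = -32/9.

-32/9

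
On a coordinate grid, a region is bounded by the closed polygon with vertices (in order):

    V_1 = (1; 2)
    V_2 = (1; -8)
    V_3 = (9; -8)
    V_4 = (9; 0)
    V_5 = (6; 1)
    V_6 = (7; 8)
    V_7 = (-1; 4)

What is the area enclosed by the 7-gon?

Apply Gauss's area formula: 2A = Σ (x_i·y_{i+1} − x_{i+1}·y_i), indices taken mod 7.
V_1→V_2: (1)(-8) − (1)(2) = -10
V_2→V_3: (1)(-8) − (9)(-8) = 64
V_3→V_4: (9)(0) − (9)(-8) = 72
V_4→V_5: (9)(1) − (6)(0) = 9
V_5→V_6: (6)(8) − (7)(1) = 41
V_6→V_7: (7)(4) − (-1)(8) = 36
V_7→V_1: (-1)(2) − (1)(4) = -6
Σ = 206
Area = |Σ|/2 = 103.

103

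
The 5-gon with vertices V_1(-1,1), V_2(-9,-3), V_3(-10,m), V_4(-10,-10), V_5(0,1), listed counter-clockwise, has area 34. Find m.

The doubled signed area Σ (x_i y_{i+1} − x_{i+1} y_i) is linear in m.
With m=0 it equals 73; the coefficient of m is 1 (from the two edges through V_3).
So 1·m + 73 = 2·34 = 68 ⇒ m = -5.

-5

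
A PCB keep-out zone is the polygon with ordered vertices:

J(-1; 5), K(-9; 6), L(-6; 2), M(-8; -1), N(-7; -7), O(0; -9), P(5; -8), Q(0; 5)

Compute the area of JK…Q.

133

Apply the shoelace (surveyor's) formula: 2A = Σ (x_i·y_{i+1} − x_{i+1}·y_i), indices taken mod 8.
J→K: (-1)(6) − (-9)(5) = 39
K→L: (-9)(2) − (-6)(6) = 18
L→M: (-6)(-1) − (-8)(2) = 22
M→N: (-8)(-7) − (-7)(-1) = 49
N→O: (-7)(-9) − (0)(-7) = 63
O→P: (0)(-8) − (5)(-9) = 45
P→Q: (5)(5) − (0)(-8) = 25
Q→J: (0)(5) − (-1)(5) = 5
Σ = 266
Area = |Σ|/2 = 133.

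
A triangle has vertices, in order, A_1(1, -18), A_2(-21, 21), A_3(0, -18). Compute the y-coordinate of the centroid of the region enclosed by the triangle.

Apply the shoelace formula. First the cross-terms c_i = x_i·y_{i+1} − x_{i+1}·y_i:
  -357, 378, 18  ⇒  2A = 39, A = 19.5.
Then Σ (y_i + y_{i+1})·c_i = -585, so ȳ = -585 / (6·19.5) = -5.

-5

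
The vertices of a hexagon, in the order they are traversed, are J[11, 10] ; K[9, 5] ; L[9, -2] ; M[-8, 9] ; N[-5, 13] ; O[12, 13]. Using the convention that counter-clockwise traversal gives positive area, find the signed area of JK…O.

-168

Apply the surveyor's formula: 2A = Σ (x_i·y_{i+1} − x_{i+1}·y_i), indices taken mod 6.
Σ = (-35) + (-63) + (65) + (-59) + (-221) + (-23) = -336
Signed area = Σ/2 = -168 (negative ⇒ clockwise traversal).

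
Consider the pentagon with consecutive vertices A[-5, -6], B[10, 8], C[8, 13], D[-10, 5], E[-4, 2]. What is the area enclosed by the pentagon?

145

Apply the shoelace (surveyor's) formula: 2A = Σ (x_i·y_{i+1} − x_{i+1}·y_i), indices taken mod 5.
A→B: (-5)(8) − (10)(-6) = 20
B→C: (10)(13) − (8)(8) = 66
C→D: (8)(5) − (-10)(13) = 170
D→E: (-10)(2) − (-4)(5) = 0
E→A: (-4)(-6) − (-5)(2) = 34
Σ = 290
Area = |Σ|/2 = 145.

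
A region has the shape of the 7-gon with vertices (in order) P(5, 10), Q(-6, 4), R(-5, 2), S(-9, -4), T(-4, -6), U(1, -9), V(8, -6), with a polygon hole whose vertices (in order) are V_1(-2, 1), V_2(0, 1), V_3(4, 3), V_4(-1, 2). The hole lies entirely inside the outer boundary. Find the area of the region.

Outer boundary:
Σ = (80) + (8) + (38) + (38) + (42) + (66) + (110) = 382
Area = |Σ|/2 = 191.
Hole:
Apply the shoelace (surveyor's) formula: 2A = Σ (x_i·y_{i+1} − x_{i+1}·y_i), indices taken mod 4.
Σ = (-2) + (-4) + (11) + (3) = 8
Area = |Σ|/2 = 4.
Net area = 191 − 4 = 187.

187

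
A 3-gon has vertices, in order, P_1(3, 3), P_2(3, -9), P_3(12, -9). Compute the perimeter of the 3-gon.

|P_1P_2| = √((0)² + (-12)²) = √144 = 12
|P_2P_3| = √((9)² + (0)²) = √81 = 9
|P_3P_1| = √((-9)² + (12)²) = √225 = 15
Perimeter = 12 + 9 + 15 = 36.

36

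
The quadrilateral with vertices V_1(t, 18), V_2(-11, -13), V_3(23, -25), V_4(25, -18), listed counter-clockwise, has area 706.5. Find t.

-4

The doubled signed area Σ (x_i y_{i+1} − x_{i+1} y_i) is linear in t.
With t=0 it equals 1433; the coefficient of t is 5 (from the two edges through V_1).
So 5·t + 1433 = 2·706.5 = 1413 ⇒ t = -4.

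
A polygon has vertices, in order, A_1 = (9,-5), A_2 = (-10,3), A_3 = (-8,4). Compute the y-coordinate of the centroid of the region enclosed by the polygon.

Apply the shoelace (surveyor's) formula. First the cross-terms c_i = x_i·y_{i+1} − x_{i+1}·y_i:
  -23, -16, 4  ⇒  2A = -35, A = -17.5.
Then Σ (y_i + y_{i+1})·c_i = -70, so ȳ = -70 / (6·(-17.5)) = 2/3.

2/3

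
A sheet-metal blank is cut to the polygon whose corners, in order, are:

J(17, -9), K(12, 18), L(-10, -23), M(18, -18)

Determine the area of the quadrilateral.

528

Apply the surveyor's formula: 2A = Σ (x_i·y_{i+1} − x_{i+1}·y_i), indices taken mod 4.
Cross-terms: 414, -96, 594, 144  ⇒  Σ = 1056
Area = |Σ|/2 = 528.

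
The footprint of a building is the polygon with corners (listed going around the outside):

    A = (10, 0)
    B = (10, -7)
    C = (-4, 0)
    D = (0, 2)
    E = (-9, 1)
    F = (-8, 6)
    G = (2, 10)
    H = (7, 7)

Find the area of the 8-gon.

Apply Gauss's area formula: 2A = Σ (x_i·y_{i+1} − x_{i+1}·y_i), indices taken mod 8.
Cross-terms: -70, -28, -8, 18, -46, -92, -56, -70  ⇒  Σ = -352
Area = |Σ|/2 = 176.

176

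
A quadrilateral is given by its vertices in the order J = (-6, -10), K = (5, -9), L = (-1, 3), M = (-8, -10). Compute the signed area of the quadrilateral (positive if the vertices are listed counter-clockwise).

82

Apply Gauss's area formula: 2A = Σ (x_i·y_{i+1} − x_{i+1}·y_i), indices taken mod 4.
Σ = (104) + (6) + (34) + (20) = 164
Signed area = Σ/2 = 82 (positive ⇒ counter-clockwise traversal).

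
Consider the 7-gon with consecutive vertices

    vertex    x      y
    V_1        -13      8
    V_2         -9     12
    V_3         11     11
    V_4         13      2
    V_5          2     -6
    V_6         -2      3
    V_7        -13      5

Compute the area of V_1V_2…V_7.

Apply the shoelace formula: 2A = Σ (x_i·y_{i+1} − x_{i+1}·y_i), indices taken mod 7.
Cross-terms: -84, -231, -121, -82, -6, 29, -39  ⇒  Σ = -534
Area = |Σ|/2 = 267.

267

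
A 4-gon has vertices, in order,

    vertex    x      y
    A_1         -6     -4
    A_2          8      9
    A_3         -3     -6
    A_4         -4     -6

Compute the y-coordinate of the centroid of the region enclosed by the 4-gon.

-11/23

Apply Gauss's area formula. First the cross-terms c_i = x_i·y_{i+1} − x_{i+1}·y_i:
  -22, -21, -6, -20  ⇒  2A = -69, A = -34.5.
Then Σ (y_i + y_{i+1})·c_i = 99, so ȳ = 99 / (6·(-34.5)) = -11/23.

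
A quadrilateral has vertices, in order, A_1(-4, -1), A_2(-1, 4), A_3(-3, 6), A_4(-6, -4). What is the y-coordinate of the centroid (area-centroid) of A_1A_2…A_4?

155/81

Apply the shoelace (surveyor's) formula. First the cross-terms c_i = x_i·y_{i+1} − x_{i+1}·y_i:
  -17, 6, 48, -10  ⇒  2A = 27, A = 13.5.
Then Σ (y_i + y_{i+1})·c_i = 155, so ȳ = 155 / (6·13.5) = 155/81.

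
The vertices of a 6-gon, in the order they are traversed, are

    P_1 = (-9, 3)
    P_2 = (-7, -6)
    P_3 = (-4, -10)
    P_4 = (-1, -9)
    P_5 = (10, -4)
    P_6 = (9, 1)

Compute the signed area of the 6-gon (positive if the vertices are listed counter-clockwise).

161.5

Apply the surveyor's formula: 2A = Σ (x_i·y_{i+1} − x_{i+1}·y_i), indices taken mod 6.
Σ = (75) + (46) + (26) + (94) + (46) + (36) = 323
Signed area = Σ/2 = 161.5 (positive ⇒ counter-clockwise traversal).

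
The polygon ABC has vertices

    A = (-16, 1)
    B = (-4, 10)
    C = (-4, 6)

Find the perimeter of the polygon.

32

|AB| = √((12)² + (9)²) = √225 = 15
|BC| = √((0)² + (-4)²) = √16 = 4
|CA| = √((-12)² + (-5)²) = √169 = 13
Perimeter = 15 + 4 + 13 = 32.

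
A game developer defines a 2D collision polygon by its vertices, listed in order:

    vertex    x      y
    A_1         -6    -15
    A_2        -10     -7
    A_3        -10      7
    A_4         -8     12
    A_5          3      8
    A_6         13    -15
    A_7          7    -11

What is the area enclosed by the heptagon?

Apply the shoelace formula: 2A = Σ (x_i·y_{i+1} − x_{i+1}·y_i), indices taken mod 7.
A_1→A_2: (-6)(-7) − (-10)(-15) = -108
A_2→A_3: (-10)(7) − (-10)(-7) = -140
A_3→A_4: (-10)(12) − (-8)(7) = -64
A_4→A_5: (-8)(8) − (3)(12) = -100
A_5→A_6: (3)(-15) − (13)(8) = -149
A_6→A_7: (13)(-11) − (7)(-15) = -38
A_7→A_1: (7)(-15) − (-6)(-11) = -171
Σ = -770
Area = |Σ|/2 = 385.

385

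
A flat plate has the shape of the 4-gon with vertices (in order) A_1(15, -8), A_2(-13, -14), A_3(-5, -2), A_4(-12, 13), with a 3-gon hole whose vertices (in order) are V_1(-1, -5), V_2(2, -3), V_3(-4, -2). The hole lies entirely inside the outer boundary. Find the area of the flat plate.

Outer boundary:
Apply Gauss's area formula: 2A = Σ (x_i·y_{i+1} − x_{i+1}·y_i), indices taken mod 4.
Σ = (-314) + (-44) + (-89) + (-99) = -546
Area = |Σ|/2 = 273.
Hole:
Σ = (13) + (-16) + (18) = 15
Area = |Σ|/2 = 7.5.
Net area = 273 − 7.5 = 265.5.

265.5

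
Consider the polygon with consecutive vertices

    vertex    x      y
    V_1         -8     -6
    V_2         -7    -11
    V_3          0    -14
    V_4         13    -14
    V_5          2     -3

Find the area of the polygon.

V_1→V_2: (-8)(-11) − (-7)(-6) = 46
V_2→V_3: (-7)(-14) − (0)(-11) = 98
V_3→V_4: (0)(-14) − (13)(-14) = 182
V_4→V_5: (13)(-3) − (2)(-14) = -11
V_5→V_1: (2)(-6) − (-8)(-3) = -36
Σ = 279
Area = |Σ|/2 = 139.5.

139.5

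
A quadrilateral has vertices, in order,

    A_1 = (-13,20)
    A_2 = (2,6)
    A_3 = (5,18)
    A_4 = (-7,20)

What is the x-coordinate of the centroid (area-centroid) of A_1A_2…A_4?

-28/13

Apply Gauss's area formula. First the cross-terms c_i = x_i·y_{i+1} − x_{i+1}·y_i:
  -118, 6, 226, 120  ⇒  2A = 234, A = 117.
Then Σ (x_i + x_{i+1})·c_i = -1512, so x̄ = -1512 / (6·117) = -28/13.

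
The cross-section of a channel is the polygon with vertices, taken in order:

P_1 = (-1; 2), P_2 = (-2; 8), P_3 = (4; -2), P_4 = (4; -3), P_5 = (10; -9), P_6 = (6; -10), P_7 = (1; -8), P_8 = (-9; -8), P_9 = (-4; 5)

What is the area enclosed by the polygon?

143

Apply the shoelace formula: 2A = Σ (x_i·y_{i+1} − x_{i+1}·y_i), indices taken mod 9.
Cross-terms: -4, -28, -4, -6, -46, -38, -80, -77, -3  ⇒  Σ = -286
Area = |Σ|/2 = 143.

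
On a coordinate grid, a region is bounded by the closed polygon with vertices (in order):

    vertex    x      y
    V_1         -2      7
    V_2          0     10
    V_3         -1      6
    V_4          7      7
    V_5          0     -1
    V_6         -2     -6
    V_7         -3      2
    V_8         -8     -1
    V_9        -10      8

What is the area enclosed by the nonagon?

Apply the surveyor's formula: 2A = Σ (x_i·y_{i+1} − x_{i+1}·y_i), indices taken mod 9.
V_1→V_2: (-2)(10) − (0)(7) = -20
V_2→V_3: (0)(6) − (-1)(10) = 10
V_3→V_4: (-1)(7) − (7)(6) = -49
V_4→V_5: (7)(-1) − (0)(7) = -7
V_5→V_6: (0)(-6) − (-2)(-1) = -2
V_6→V_7: (-2)(2) − (-3)(-6) = -22
V_7→V_8: (-3)(-1) − (-8)(2) = 19
V_8→V_9: (-8)(8) − (-10)(-1) = -74
V_9→V_1: (-10)(7) − (-2)(8) = -54
Σ = -199
Area = |Σ|/2 = 99.5.

99.5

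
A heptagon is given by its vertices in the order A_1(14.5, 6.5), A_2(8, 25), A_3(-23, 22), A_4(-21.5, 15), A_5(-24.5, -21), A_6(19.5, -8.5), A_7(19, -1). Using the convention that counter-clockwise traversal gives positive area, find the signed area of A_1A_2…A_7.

Cross-terms: 310.5, 751, 128, 819, 617.75, 142, 138  ⇒  Σ = 2906.25
Signed area = Σ/2 = 1453.125 (positive ⇒ counter-clockwise traversal).

1453.125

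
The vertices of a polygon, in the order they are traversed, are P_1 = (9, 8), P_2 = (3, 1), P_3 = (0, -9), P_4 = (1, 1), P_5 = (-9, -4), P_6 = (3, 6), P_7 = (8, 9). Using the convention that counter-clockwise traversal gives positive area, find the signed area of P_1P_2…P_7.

-54

Cross-terms: -15, -27, 9, 5, -42, -21, -17  ⇒  Σ = -108
Signed area = Σ/2 = -54 (negative ⇒ clockwise traversal).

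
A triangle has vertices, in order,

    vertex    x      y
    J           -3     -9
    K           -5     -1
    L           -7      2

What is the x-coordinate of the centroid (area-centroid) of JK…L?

Apply the shoelace (surveyor's) formula. First the cross-terms c_i = x_i·y_{i+1} − x_{i+1}·y_i:
  -42, -17, 69  ⇒  2A = 10, A = 5.
Then Σ (x_i + x_{i+1})·c_i = -150, so x̄ = -150 / (6·5) = -5.

-5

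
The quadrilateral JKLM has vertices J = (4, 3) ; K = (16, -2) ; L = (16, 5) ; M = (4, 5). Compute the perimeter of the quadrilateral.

|JK| = √((12)² + (-5)²) = √169 = 13
|KL| = √((0)² + (7)²) = √49 = 7
|LM| = √((-12)² + (0)²) = √144 = 12
|MJ| = √((0)² + (-2)²) = √4 = 2
Perimeter = 13 + 7 + 12 + 2 = 34.

34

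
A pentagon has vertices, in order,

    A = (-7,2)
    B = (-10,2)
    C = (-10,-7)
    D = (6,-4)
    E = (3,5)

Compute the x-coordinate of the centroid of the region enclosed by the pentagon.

Apply the shoelace (surveyor's) formula. First the cross-terms c_i = x_i·y_{i+1} − x_{i+1}·y_i:
  6, 90, 82, 42, 41  ⇒  2A = 261, A = 130.5.
Then Σ (x_i + x_{i+1})·c_i = -2016, so x̄ = -2016 / (6·130.5) = -224/87.

-224/87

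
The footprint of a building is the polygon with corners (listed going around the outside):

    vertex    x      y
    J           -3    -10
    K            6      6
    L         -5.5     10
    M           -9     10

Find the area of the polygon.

Σ = (42) + (93) + (35) + (120) = 290
Area = |Σ|/2 = 145.

145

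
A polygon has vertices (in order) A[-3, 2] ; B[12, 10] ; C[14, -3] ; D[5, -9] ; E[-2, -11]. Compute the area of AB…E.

Σ = (-54) + (-176) + (-111) + (-73) + (-37) = -451
Area = |Σ|/2 = 225.5.

225.5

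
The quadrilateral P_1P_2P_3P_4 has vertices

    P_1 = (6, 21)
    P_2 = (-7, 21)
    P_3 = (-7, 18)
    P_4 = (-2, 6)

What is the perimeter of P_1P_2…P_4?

|P_1P_2| = √((-13)² + (0)²) = √169 = 13
|P_2P_3| = √((0)² + (-3)²) = √9 = 3
|P_3P_4| = √((5)² + (-12)²) = √169 = 13
|P_4P_1| = √((8)² + (15)²) = √289 = 17
Perimeter = 13 + 3 + 13 + 17 = 46.

46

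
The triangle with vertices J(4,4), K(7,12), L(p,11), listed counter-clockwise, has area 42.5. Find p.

-4

Write out the shoelace sum; only the two edges meeting at L involve p:
2·Area = [(7·11 − p·12) + (p·4 − 4·11)] + 20
       = -8·p + 53 = 85
⇒ p = -4.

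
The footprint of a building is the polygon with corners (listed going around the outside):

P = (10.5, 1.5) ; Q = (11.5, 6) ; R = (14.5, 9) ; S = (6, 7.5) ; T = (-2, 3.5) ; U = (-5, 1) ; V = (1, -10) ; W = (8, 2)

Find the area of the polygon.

Σ = (45.75) + (16.5) + (54.75) + (36) + (15.5) + (49) + (82) + (-9) = 290.5
Area = |Σ|/2 = 145.25.

145.25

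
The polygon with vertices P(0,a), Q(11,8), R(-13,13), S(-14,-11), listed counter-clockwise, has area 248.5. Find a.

The doubled signed area Σ (x_i y_{i+1} − x_{i+1} y_i) is linear in a.
With a=0 it equals 572; the coefficient of a is -25 (from the two edges through P).
So -25·a + 572 = 2·248.5 = 497 ⇒ a = 3.

3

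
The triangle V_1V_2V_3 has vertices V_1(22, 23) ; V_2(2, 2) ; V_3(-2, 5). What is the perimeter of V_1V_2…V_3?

64

|V_1V_2| = √((-20)² + (-21)²) = √841 = 29
|V_2V_3| = √((-4)² + (3)²) = √25 = 5
|V_3V_1| = √((24)² + (18)²) = √900 = 30
Perimeter = 29 + 5 + 30 = 64.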